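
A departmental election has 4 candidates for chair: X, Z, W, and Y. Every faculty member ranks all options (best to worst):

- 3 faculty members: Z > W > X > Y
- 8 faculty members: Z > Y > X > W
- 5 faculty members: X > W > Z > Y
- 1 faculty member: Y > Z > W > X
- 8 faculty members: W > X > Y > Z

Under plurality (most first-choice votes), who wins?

Z

First-place votes: X 5, Z 11, W 8, Y 1.
Z has the most first-place votes.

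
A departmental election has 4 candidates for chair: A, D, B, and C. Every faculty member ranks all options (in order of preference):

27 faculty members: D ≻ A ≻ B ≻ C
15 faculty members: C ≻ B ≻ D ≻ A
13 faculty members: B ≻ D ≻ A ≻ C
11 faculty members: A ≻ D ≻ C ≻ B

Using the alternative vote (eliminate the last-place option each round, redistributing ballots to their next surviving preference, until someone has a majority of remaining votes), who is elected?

D

Round 1: A 11, D 27, B 13, C 15. Eliminate A.
Round 2: D 38, B 13, C 15. D has a majority.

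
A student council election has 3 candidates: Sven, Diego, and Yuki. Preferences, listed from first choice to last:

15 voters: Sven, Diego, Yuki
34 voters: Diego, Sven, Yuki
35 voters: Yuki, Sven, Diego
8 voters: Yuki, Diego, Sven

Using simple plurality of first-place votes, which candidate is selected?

Yuki

First-place votes: Sven 15, Diego 34, Yuki 43.
Yuki has the most first-place votes.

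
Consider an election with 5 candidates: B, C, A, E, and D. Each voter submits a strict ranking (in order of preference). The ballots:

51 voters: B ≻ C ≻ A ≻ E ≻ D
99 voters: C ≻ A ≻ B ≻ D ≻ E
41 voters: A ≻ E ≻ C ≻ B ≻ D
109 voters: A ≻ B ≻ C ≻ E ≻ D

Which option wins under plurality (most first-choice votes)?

A

First-place votes: B 51, C 99, A 150, E 0, D 0.
A has the most first-place votes.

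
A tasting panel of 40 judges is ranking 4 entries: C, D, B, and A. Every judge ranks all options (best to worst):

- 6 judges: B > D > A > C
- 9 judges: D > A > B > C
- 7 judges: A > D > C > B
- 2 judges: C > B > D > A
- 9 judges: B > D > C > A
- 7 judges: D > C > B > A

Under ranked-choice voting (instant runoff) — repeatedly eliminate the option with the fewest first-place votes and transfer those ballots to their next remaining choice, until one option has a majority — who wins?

Round 1: C 2, D 16, B 15, A 7. Eliminate C.
Round 2: D 16, B 17, A 7. Eliminate A.
Round 3: D 23, B 17. D has a majority.

D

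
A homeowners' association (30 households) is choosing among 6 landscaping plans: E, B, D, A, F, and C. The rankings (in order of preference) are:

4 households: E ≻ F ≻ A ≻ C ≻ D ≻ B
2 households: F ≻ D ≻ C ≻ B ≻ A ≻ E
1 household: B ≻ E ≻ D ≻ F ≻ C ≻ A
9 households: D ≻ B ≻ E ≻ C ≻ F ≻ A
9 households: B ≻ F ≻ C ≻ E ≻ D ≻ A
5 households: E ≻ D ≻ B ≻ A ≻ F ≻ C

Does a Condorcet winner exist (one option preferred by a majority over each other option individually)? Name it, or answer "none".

Checking pairwise contests:
B beats E 21–9.
D beats B 20–10.
E beats D 19–11.
E beats A 28–2.
E beats F 19–11.
E beats C 19–11.
Every option loses at least one head-to-head, so there is no Condorcet winner.

none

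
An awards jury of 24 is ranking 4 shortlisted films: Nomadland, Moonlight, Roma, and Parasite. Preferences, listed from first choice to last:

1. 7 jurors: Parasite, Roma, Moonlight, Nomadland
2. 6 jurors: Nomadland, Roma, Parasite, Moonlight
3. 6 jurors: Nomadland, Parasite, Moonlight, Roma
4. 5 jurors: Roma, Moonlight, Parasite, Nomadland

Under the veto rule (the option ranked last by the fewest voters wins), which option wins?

Last-place votes: Nomadland 12, Moonlight 6, Roma 6, Parasite 0.
Parasite is ranked last by the fewest voters, so Parasite wins.

Parasite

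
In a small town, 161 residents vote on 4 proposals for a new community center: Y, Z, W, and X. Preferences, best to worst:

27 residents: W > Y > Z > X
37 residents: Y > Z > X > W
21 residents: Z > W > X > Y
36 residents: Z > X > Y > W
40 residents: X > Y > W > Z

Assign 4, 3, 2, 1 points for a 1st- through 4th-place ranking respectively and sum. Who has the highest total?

Y: 27·3 + 37·4 + 21·1 + 36·2 + 40·3 = 442
Z: 27·2 + 37·3 + 21·4 + 36·4 + 40·1 = 433
W: 27·4 + 37·1 + 21·3 + 36·1 + 40·2 = 324
X: 27·1 + 37·2 + 21·2 + 36·3 + 40·4 = 411
Y has the highest Borda score (442).

Y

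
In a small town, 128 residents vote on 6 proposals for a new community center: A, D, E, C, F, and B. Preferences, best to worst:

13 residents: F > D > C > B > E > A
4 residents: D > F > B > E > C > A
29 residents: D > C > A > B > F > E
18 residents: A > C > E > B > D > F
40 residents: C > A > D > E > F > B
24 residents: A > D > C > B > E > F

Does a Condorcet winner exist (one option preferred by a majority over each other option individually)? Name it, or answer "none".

none

Checking pairwise contests:
C beats A 86–42.
A beats D 82–46.
A beats E 111–17.
D beats C 70–58.
A beats F 111–17.
A beats B 111–17.
Every option loses at least one head-to-head, so there is no Condorcet winner.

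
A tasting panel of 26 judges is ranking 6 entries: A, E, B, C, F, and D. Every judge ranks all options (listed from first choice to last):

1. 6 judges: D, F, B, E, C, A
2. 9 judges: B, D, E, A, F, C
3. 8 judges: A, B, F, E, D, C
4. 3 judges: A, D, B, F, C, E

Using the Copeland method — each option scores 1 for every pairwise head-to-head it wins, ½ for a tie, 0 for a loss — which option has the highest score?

A: beats C and F; loses to E, B, and D → score 2.
E: beats A and C; loses to B, F, and D → score 2.
B: beats A, E, C, F, and D → score 5.
C: loses to A, E, B, F, and D → score 0.
F: beats E and C; loses to A, B, and D → score 2.
D: beats A, E, C, and F; loses to B → score 4.
B has the best pairwise record.

B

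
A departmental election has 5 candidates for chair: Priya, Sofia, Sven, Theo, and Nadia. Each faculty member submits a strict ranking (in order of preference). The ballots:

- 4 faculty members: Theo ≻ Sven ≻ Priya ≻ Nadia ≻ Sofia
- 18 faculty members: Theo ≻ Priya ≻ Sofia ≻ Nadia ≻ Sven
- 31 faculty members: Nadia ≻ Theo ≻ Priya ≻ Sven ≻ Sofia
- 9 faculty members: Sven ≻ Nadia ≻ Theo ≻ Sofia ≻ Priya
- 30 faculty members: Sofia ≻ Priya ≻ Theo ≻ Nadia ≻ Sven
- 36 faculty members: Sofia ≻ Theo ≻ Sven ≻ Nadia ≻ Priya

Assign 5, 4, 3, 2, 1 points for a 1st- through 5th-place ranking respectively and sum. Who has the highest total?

Priya: 4·3 + 18·4 + 31·3 + 9·1 + 30·4 + 36·1 = 342
Sofia: 4·1 + 18·3 + 31·1 + 9·2 + 30·5 + 36·5 = 437
Sven: 4·4 + 18·1 + 31·2 + 9·5 + 30·1 + 36·3 = 279
Theo: 4·5 + 18·5 + 31·4 + 9·3 + 30·3 + 36·4 = 495
Nadia: 4·2 + 18·2 + 31·5 + 9·4 + 30·2 + 36·2 = 367
Theo has the highest Borda score (495).

Theo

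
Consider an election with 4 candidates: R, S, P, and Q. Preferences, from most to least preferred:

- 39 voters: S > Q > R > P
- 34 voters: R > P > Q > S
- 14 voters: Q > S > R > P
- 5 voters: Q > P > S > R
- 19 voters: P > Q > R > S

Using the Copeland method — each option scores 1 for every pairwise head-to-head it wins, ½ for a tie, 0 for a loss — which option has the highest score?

R: beats P; loses to S and Q → score 1.
S: beats R; loses to P and Q → score 1.
P: beats S; loses to R and Q → score 1.
Q: beats R, S, and P → score 3.
Q has the best pairwise record.

Q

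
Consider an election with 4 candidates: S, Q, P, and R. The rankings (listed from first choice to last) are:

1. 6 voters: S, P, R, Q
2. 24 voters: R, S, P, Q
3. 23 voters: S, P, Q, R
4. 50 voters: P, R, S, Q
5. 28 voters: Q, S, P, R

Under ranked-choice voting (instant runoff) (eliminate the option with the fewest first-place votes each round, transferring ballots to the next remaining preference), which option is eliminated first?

Round 1: S 29, Q 28, P 50, R 24. Eliminate R.

R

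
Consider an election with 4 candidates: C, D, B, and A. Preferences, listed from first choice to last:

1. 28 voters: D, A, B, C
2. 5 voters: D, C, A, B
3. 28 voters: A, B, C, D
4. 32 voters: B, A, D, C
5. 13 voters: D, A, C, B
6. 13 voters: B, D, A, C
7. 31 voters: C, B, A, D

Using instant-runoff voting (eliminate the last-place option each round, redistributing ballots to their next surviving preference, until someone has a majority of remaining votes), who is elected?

Round 1: C 31, D 46, B 45, A 28. Eliminate A.
Round 2: C 31, D 46, B 73. Eliminate C.
Round 3: D 46, B 104. B has a majority.

B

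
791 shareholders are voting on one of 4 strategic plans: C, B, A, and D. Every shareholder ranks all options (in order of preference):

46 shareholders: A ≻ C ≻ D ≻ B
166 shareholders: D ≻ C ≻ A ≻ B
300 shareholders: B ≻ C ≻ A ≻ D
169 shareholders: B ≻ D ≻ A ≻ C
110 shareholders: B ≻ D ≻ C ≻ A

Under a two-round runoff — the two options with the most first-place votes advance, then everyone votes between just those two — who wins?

Round 1 first-place votes: C 0, B 579, A 46, D 166.
B and D advance.
Runoff: B is preferred to D by 579 voters; D by 212.
B wins the runoff.

B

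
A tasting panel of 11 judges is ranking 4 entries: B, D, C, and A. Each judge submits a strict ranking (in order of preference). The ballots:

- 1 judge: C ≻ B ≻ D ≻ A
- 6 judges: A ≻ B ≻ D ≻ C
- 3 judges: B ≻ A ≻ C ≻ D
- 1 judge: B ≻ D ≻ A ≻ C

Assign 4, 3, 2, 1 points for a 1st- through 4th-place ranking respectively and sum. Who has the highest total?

B: 1·3 + 6·3 + 3·4 + 1·4 = 37
D: 1·2 + 6·2 + 3·1 + 1·3 = 20
C: 1·4 + 6·1 + 3·2 + 1·1 = 17
A: 1·1 + 6·4 + 3·3 + 1·2 = 36
B has the highest Borda score (37).

B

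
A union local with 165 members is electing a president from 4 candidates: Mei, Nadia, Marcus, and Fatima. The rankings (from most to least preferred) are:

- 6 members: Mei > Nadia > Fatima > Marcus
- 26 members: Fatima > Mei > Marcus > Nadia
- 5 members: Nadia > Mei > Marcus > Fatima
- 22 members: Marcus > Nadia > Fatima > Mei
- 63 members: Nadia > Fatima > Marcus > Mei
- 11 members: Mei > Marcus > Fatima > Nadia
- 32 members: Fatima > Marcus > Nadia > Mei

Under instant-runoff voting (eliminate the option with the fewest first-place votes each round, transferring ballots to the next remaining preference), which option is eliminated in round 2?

Round 1: Mei 17, Nadia 68, Marcus 22, Fatima 58. Eliminate Mei.
Round 2: Nadia 74, Marcus 33, Fatima 58. Eliminate Marcus.

Marcus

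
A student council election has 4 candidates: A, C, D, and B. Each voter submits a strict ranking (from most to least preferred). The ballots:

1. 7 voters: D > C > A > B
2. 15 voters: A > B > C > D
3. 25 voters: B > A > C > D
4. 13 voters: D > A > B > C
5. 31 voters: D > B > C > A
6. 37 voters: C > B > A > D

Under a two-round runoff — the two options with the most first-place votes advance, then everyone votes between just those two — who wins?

C

Round 1 first-place votes: A 15, C 37, D 51, B 25.
D and C advance.
Runoff: D is preferred to C by 51 voters; C by 77.
C wins the runoff.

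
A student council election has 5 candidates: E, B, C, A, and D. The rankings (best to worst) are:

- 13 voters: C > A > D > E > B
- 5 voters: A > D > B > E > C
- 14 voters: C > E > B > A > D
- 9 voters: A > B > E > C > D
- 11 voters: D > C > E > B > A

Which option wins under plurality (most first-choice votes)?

First-place votes: E 0, B 0, C 27, A 14, D 11.
C has the most first-place votes.

C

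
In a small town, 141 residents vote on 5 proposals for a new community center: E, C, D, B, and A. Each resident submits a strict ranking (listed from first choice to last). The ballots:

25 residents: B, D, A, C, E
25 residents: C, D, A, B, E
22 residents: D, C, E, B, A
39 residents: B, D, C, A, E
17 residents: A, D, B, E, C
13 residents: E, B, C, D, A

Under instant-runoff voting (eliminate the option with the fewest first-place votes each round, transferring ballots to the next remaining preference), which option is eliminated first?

Round 1: E 13, C 25, D 22, B 64, A 17. Eliminate E.

E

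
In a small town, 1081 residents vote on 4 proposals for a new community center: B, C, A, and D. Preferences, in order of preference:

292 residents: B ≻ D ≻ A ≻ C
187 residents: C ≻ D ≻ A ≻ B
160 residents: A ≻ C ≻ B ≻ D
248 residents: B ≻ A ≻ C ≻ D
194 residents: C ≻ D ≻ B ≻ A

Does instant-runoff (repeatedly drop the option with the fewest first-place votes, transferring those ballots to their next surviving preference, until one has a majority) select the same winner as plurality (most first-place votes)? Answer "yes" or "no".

Instant-runoff — R1 B 540, C 381, A 160, D 0 (D out); R2 B 540, C 381, A 160 (A out); R3 B 540, C 541 (C winner). Winner: C.
Plurality — first-place votes: B 540, C 381, A 160, D 0. Winner: B.
The two methods disagree.

no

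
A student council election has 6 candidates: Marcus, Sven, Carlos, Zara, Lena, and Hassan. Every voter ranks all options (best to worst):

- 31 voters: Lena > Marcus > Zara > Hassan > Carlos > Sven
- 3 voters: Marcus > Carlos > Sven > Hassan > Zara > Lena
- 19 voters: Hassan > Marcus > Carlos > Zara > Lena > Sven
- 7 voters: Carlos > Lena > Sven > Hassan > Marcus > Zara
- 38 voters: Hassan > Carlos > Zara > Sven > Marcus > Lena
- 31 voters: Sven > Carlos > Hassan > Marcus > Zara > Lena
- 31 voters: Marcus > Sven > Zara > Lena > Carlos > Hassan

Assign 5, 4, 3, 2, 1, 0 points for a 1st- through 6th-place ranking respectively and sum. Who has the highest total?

Marcus

Marcus: 31·4 + 3·5 + 19·4 + 7·1 + 38·1 + 31·2 + 31·5 = 477
Sven: 31·0 + 3·3 + 19·0 + 7·3 + 38·2 + 31·5 + 31·4 = 385
Carlos: 31·1 + 3·4 + 19·3 + 7·5 + 38·4 + 31·4 + 31·1 = 442
Zara: 31·3 + 3·1 + 19·2 + 7·0 + 38·3 + 31·1 + 31·3 = 372
Lena: 31·5 + 3·0 + 19·1 + 7·4 + 38·0 + 31·0 + 31·2 = 264
Hassan: 31·2 + 3·2 + 19·5 + 7·2 + 38·5 + 31·3 + 31·0 = 460
Marcus has the highest Borda score (477).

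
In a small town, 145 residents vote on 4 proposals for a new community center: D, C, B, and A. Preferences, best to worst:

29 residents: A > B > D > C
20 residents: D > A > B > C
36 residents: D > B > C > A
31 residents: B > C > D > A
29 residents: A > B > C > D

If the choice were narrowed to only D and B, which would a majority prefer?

Voters preferring D to B: 56; preferring B to D: 89.
B wins the head-to-head.

B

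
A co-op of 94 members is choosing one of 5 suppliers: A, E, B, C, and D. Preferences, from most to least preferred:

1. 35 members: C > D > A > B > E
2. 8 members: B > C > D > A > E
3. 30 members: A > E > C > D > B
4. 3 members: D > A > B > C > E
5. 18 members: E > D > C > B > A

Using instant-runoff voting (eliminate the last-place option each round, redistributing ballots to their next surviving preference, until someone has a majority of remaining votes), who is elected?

Round 1: A 30, E 18, B 8, C 35, D 3. Eliminate D.
Round 2: A 33, E 18, B 8, C 35. Eliminate B.
Round 3: A 33, E 18, C 43. Eliminate E.
Round 4: A 33, C 61. C has a majority.

C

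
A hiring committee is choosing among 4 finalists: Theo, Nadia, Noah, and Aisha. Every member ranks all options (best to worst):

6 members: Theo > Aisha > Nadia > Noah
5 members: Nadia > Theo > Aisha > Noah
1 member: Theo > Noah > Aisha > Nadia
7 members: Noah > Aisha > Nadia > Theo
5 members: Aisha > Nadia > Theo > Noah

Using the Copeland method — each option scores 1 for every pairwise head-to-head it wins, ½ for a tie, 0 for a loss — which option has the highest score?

Theo: beats Noah; ties Aisha; loses to Nadia → score 1.5.
Nadia: beats Theo and Noah; loses to Aisha → score 2.
Noah: loses to Theo, Nadia, and Aisha → score 0.
Aisha: beats Nadia and Noah; ties Theo → score 2.5.
Aisha has the best pairwise record.

Aisha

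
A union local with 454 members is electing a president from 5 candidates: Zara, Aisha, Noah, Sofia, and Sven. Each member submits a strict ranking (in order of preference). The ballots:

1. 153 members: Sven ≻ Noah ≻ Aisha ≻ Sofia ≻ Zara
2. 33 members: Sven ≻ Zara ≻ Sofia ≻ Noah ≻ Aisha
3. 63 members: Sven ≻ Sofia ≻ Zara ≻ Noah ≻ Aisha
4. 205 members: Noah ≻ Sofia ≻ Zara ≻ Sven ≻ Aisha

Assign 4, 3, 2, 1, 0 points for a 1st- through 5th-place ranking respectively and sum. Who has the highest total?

Noah

Zara: 153·0 + 33·3 + 63·2 + 205·2 = 635
Aisha: 153·2 + 33·0 + 63·0 + 205·0 = 306
Noah: 153·3 + 33·1 + 63·1 + 205·4 = 1375
Sofia: 153·1 + 33·2 + 63·3 + 205·3 = 1023
Sven: 153·4 + 33·4 + 63·4 + 205·1 = 1201
Noah has the highest Borda score (1375).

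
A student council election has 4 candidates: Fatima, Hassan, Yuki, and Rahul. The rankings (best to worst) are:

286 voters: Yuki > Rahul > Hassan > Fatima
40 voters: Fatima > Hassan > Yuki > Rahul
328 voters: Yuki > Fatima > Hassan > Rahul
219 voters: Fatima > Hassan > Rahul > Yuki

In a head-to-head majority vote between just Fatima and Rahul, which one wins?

Fatima

Voters preferring Fatima to Rahul: 587; preferring Rahul to Fatima: 286.
Fatima wins the head-to-head.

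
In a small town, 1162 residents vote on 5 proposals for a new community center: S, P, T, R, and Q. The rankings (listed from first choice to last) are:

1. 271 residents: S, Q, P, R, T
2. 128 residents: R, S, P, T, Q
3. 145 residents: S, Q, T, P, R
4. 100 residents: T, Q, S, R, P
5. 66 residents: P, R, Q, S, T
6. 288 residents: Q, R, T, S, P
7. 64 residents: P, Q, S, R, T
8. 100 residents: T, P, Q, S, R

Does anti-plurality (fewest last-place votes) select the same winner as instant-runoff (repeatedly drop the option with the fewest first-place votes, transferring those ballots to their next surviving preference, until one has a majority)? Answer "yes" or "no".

no

Anti-plurality — last-place votes: S 0, P 388, T 401, R 245, Q 128. Winner: S.
Instant-runoff — R1 S 416, P 130, T 200, R 128, Q 288 (R out); R2 S 544, P 130, T 200, Q 288 (P out); R3 S 544, T 200, Q 418 (T out); R4 S 544, Q 618 (Q winner). Winner: Q.
The two methods disagree.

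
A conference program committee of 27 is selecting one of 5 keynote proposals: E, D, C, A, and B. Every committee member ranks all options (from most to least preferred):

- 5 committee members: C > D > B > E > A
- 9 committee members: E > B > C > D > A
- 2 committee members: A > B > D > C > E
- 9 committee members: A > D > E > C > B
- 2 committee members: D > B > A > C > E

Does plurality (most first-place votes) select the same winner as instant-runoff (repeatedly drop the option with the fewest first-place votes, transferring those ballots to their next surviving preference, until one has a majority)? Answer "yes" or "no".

Plurality — first-place votes: E 9, D 2, C 5, A 11, B 0. Winner: A.
Instant-runoff — R1 E 9, D 2, C 5, A 11, B 0 (B out); R2 E 9, D 2, C 5, A 11 (D out); R3 E 9, C 5, A 13 (C out); R4 E 14, A 13 (E winner). Winner: E.
The two methods disagree.

no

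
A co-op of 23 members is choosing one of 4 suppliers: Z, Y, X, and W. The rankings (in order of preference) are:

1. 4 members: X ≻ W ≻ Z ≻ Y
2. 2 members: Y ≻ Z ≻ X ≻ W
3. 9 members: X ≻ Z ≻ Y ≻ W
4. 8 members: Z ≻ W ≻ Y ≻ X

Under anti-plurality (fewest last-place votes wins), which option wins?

Z

Last-place votes: Z 0, Y 4, X 8, W 11.
Z is ranked last by the fewest voters, so Z wins.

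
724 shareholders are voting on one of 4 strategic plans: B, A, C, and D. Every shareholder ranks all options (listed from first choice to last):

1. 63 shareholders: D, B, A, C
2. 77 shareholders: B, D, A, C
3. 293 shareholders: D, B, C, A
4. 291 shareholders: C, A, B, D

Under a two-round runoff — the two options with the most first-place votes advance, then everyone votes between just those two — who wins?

Round 1 first-place votes: B 77, A 0, C 291, D 356.
D and C advance.
Runoff: D is preferred to C by 433 voters; C by 291.
D wins the runoff.

D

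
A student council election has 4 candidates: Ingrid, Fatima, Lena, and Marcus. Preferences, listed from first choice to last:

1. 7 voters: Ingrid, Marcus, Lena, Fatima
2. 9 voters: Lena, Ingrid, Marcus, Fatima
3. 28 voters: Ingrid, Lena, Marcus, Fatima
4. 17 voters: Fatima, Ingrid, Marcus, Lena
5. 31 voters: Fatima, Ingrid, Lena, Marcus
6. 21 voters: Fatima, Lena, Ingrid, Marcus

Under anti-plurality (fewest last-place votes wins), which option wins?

Last-place votes: Ingrid 0, Fatima 44, Lena 17, Marcus 52.
Ingrid is ranked last by the fewest voters, so Ingrid wins.

Ingrid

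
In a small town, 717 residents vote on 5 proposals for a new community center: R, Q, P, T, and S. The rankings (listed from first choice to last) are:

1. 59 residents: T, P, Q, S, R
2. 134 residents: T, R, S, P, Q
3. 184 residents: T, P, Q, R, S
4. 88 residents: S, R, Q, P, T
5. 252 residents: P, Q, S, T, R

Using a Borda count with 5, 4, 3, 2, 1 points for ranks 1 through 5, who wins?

R: 59·1 + 134·4 + 184·2 + 88·4 + 252·1 = 1567
Q: 59·3 + 134·1 + 184·3 + 88·3 + 252·4 = 2135
P: 59·4 + 134·2 + 184·4 + 88·2 + 252·5 = 2676
T: 59·5 + 134·5 + 184·5 + 88·1 + 252·2 = 2477
S: 59·2 + 134·3 + 184·1 + 88·5 + 252·3 = 1900
P has the highest Borda score (2676).

P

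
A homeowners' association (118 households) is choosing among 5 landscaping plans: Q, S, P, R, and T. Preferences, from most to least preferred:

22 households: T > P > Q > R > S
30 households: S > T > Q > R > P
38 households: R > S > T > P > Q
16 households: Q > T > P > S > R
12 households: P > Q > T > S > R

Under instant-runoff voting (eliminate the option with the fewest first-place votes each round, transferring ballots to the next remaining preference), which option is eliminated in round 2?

T

Round 1: Q 16, S 30, P 12, R 38, T 22. Eliminate P.
Round 2: Q 28, S 30, R 38, T 22. Eliminate T.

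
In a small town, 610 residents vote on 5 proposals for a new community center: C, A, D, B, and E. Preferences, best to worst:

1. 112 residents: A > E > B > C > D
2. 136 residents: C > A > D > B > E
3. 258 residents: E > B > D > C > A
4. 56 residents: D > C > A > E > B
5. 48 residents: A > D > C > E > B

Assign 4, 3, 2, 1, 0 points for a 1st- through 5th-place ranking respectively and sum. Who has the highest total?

E

C: 112·1 + 136·4 + 258·1 + 56·3 + 48·2 = 1178
A: 112·4 + 136·3 + 258·0 + 56·2 + 48·4 = 1160
D: 112·0 + 136·2 + 258·2 + 56·4 + 48·3 = 1156
B: 112·2 + 136·1 + 258·3 + 56·0 + 48·0 = 1134
E: 112·3 + 136·0 + 258·4 + 56·1 + 48·1 = 1472
E has the highest Borda score (1472).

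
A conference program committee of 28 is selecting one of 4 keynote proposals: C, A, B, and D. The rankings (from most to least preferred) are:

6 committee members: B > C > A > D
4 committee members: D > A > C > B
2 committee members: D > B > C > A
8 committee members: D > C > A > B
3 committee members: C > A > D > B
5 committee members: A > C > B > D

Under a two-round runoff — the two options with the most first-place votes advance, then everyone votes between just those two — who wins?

D

Round 1 first-place votes: C 3, A 5, B 6, D 14.
D and B advance.
Runoff: D is preferred to B by 17 voters; B by 11.
D wins the runoff.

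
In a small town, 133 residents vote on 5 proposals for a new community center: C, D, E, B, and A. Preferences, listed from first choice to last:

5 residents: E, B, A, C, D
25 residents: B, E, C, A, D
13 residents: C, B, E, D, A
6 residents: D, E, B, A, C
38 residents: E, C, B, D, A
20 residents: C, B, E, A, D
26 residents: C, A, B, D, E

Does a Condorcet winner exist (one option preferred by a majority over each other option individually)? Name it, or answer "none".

Checking pairwise contests:
E beats C 74–59.
C beats D 127–6.
B beats E 84–49.
C beats B 97–36.
C beats A 122–11.
Every option loses at least one head-to-head, so there is no Condorcet winner.

none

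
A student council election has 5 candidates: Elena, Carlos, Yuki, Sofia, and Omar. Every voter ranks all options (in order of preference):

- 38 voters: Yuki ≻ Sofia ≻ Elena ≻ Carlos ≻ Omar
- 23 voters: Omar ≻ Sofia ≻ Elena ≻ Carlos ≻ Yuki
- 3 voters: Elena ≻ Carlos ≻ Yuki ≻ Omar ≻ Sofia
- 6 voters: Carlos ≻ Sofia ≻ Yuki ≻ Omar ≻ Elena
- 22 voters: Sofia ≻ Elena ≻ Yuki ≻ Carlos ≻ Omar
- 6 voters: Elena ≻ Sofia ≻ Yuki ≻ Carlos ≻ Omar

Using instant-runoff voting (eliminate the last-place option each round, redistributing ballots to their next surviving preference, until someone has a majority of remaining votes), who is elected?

Sofia

Round 1: Elena 9, Carlos 6, Yuki 38, Sofia 22, Omar 23. Eliminate Carlos.
Round 2: Elena 9, Yuki 38, Sofia 28, Omar 23. Eliminate Elena.
Round 3: Yuki 41, Sofia 34, Omar 23. Eliminate Omar.
Round 4: Yuki 41, Sofia 57. Sofia has a majority.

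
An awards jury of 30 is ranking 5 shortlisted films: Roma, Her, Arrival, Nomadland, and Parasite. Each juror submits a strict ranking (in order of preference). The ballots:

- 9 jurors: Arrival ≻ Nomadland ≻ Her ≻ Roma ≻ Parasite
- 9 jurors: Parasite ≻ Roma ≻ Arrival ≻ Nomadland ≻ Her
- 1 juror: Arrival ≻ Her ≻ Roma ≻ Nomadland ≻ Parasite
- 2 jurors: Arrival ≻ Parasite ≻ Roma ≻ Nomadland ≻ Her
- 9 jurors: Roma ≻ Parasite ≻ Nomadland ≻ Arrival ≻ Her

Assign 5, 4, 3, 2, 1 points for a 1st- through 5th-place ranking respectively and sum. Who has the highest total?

Roma: 9·2 + 9·4 + 1·3 + 2·3 + 9·5 = 108
Her: 9·3 + 9·1 + 1·4 + 2·1 + 9·1 = 51
Arrival: 9·5 + 9·3 + 1·5 + 2·5 + 9·2 = 105
Nomadland: 9·4 + 9·2 + 1·2 + 2·2 + 9·3 = 87
Parasite: 9·1 + 9·5 + 1·1 + 2·4 + 9·4 = 99
Roma has the highest Borda score (108).

Roma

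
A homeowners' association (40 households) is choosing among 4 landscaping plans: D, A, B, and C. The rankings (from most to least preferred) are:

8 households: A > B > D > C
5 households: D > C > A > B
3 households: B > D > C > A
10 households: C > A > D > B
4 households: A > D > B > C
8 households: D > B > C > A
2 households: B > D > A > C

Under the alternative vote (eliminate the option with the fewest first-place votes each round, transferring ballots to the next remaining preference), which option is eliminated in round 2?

Round 1: D 13, A 12, B 5, C 10. Eliminate B.
Round 2: D 18, A 12, C 10. Eliminate C.

C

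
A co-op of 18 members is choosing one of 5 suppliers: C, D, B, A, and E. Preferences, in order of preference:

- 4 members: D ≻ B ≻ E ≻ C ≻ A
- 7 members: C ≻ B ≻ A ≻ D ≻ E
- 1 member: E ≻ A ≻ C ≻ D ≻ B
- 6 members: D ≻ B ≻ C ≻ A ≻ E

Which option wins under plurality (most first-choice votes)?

First-place votes: C 7, D 10, B 0, A 0, E 1.
D has the most first-place votes.

D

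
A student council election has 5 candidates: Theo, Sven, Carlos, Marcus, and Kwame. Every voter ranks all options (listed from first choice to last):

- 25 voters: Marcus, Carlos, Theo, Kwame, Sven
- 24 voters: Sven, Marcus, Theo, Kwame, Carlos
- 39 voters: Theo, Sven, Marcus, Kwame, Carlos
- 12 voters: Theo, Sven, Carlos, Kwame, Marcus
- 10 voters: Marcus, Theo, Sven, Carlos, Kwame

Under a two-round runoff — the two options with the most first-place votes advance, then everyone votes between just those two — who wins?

Marcus

Round 1 first-place votes: Theo 51, Sven 24, Carlos 0, Marcus 35, Kwame 0.
Theo and Marcus advance.
Runoff: Theo is preferred to Marcus by 51 voters; Marcus by 59.
Marcus wins the runoff.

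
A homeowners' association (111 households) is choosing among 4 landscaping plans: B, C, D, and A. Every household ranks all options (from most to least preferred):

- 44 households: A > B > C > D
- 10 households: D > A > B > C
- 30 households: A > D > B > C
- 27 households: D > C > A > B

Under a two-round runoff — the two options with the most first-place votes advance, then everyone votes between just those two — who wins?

Round 1 first-place votes: B 0, C 0, D 37, A 74.
A and D advance.
Runoff: A is preferred to D by 74 voters; D by 37.
A wins the runoff.

A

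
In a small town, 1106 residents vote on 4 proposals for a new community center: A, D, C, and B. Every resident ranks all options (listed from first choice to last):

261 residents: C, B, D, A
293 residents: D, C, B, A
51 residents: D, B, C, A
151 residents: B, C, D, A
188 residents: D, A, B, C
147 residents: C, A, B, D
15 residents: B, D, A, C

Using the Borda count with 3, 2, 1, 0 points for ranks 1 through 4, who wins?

A: 261·0 + 293·0 + 51·0 + 151·0 + 188·2 + 147·2 + 15·1 = 685
D: 261·1 + 293·3 + 51·3 + 151·1 + 188·3 + 147·0 + 15·2 = 2038
C: 261·3 + 293·2 + 51·1 + 151·2 + 188·0 + 147·3 + 15·0 = 2163
B: 261·2 + 293·1 + 51·2 + 151·3 + 188·1 + 147·1 + 15·3 = 1750
C has the highest Borda score (2163).

C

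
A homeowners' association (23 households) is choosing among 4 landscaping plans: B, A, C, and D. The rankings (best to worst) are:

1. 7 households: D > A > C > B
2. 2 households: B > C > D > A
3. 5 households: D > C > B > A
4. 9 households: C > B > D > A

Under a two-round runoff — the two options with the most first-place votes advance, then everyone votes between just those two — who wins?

Round 1 first-place votes: B 2, A 0, C 9, D 12.
D and C advance.
Runoff: D is preferred to C by 12 voters; C by 11.
D wins the runoff.

D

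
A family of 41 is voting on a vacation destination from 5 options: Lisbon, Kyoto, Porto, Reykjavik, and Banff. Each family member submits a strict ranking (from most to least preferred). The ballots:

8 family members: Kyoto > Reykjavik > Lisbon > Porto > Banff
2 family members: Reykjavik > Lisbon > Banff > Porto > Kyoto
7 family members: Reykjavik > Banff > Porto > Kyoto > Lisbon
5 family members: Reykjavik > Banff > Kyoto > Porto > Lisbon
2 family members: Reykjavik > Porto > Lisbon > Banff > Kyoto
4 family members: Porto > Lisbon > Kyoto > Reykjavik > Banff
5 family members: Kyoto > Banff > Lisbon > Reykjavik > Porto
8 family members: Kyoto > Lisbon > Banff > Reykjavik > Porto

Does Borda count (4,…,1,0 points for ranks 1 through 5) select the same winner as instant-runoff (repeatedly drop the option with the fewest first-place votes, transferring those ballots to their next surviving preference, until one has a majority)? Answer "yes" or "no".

yes

Borda — scores: Lisbon 72, Kyoto 109, Porto 51, Reykjavik 105, Banff 73. Winner: Kyoto.
Instant-runoff — R1 Lisbon 0, Kyoto 21, Porto 4, Reykjavik 16, Banff 0 (Kyoto winner). Winner: Kyoto.
The two methods agree.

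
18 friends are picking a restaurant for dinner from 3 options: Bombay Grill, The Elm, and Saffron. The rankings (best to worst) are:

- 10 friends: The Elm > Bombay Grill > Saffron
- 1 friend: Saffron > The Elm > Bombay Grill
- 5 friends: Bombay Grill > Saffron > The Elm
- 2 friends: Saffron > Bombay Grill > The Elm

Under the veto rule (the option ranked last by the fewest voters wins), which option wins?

Last-place votes: Bombay Grill 1, The Elm 7, Saffron 10.
Bombay Grill is ranked last by the fewest voters, so Bombay Grill wins.

Bombay Grill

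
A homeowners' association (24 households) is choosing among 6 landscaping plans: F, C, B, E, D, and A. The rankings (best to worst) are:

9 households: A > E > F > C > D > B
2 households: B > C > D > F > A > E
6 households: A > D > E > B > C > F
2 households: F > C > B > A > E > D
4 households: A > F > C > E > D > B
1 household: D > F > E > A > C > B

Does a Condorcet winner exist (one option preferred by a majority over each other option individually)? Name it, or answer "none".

A vs F: 19–5 for A.
A vs C: 20–4 for A.
A vs B: 20–4 for A.
A vs E: 23–1 for A.
A vs D: 21–3 for A.
A beats every other option head-to-head.

A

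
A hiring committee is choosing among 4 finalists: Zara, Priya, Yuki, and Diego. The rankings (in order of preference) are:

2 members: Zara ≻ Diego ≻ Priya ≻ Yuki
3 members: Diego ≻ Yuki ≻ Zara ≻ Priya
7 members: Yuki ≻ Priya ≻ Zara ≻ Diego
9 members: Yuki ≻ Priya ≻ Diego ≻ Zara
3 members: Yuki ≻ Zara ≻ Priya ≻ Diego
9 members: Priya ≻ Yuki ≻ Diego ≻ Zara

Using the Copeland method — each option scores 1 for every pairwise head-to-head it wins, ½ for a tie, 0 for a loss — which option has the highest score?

Zara: loses to Priya, Yuki, and Diego → score 0.
Priya: beats Zara and Diego; loses to Yuki → score 2.
Yuki: beats Zara, Priya, and Diego → score 3.
Diego: beats Zara; loses to Priya and Yuki → score 1.
Yuki has the best pairwise record.

Yuki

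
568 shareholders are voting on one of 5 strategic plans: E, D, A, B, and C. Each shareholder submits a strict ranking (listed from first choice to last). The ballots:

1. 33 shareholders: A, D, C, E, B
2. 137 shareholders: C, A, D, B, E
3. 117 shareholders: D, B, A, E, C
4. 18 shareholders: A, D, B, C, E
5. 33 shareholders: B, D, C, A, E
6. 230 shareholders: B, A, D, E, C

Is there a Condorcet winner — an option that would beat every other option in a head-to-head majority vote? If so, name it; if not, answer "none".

none

Checking pairwise contests:
D beats E 568–0.
A beats D 418–150.
B beats A 380–188.
D beats B 305–263.
E beats C 347–221.
Every option loses at least one head-to-head, so there is no Condorcet winner.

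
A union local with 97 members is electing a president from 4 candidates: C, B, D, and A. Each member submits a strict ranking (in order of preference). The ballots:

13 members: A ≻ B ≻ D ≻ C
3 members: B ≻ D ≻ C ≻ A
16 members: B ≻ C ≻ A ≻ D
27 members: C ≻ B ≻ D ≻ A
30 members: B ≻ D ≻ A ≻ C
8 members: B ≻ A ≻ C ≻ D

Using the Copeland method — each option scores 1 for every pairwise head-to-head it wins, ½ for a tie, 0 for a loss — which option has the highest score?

B

C: beats D; loses to B and A → score 1.
B: beats C, D, and A → score 3.
D: beats A; loses to C and B → score 1.
A: beats C; loses to B and D → score 1.
B has the best pairwise record.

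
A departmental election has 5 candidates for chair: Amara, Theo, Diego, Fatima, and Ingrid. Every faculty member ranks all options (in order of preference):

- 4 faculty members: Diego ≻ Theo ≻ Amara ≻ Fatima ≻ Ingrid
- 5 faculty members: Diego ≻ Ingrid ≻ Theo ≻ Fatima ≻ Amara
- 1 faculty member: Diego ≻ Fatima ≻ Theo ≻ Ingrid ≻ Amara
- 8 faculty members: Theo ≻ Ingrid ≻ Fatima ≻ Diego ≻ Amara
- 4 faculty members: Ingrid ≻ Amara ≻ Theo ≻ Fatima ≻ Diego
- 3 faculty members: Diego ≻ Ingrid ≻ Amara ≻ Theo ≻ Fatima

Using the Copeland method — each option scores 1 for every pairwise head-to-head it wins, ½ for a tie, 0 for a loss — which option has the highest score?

Amara: loses to Theo, Diego, Fatima, and Ingrid → score 0.
Theo: beats Amara, Fatima, and Ingrid; loses to Diego → score 3.
Diego: beats Amara, Theo, Fatima, and Ingrid → score 4.
Fatima: beats Amara; loses to Theo, Diego, and Ingrid → score 1.
Ingrid: beats Amara and Fatima; loses to Theo and Diego → score 2.
Diego has the best pairwise record.

Diego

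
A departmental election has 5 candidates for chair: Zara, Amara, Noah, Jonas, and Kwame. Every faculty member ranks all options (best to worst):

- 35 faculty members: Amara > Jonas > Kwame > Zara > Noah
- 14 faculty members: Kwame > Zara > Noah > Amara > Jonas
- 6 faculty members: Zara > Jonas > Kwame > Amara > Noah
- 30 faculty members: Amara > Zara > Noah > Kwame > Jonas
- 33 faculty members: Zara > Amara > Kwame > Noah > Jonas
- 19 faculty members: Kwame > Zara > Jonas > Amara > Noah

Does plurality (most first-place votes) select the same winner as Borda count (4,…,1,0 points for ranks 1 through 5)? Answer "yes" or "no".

Plurality — first-place votes: Zara 39, Amara 65, Noah 0, Jonas 0, Kwame 33. Winner: Amara.
Borda — scores: Zara 380, Amara 398, Noah 121, Jonas 161, Kwame 310. Winner: Amara.
The two methods agree.

yes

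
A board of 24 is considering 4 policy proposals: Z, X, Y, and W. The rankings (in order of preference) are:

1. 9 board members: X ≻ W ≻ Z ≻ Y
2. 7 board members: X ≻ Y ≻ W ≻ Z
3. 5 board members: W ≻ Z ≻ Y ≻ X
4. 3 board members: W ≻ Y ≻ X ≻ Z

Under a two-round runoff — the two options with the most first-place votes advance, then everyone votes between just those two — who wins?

X

Round 1 first-place votes: Z 0, X 16, Y 0, W 8.
X and W advance.
Runoff: X is preferred to W by 16 voters; W by 8.
X wins the runoff.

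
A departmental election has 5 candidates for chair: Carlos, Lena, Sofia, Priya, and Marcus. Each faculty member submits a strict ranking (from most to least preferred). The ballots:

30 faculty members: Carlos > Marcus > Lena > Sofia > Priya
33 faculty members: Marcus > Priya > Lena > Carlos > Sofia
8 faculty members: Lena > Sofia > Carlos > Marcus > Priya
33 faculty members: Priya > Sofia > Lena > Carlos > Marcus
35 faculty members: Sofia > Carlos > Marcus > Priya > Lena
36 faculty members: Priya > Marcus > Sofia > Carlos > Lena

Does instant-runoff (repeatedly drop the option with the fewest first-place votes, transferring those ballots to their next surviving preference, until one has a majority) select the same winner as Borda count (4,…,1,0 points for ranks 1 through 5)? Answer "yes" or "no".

Instant-runoff — R1 Carlos 30, Lena 8, Sofia 35, Priya 69, Marcus 33 (Lena out); R2 Carlos 30, Sofia 43, Priya 69, Marcus 33 (Carlos out); R3 Sofia 43, Priya 69, Marcus 63 (Sofia out); R4 Priya 69, Marcus 106 (Marcus winner). Winner: Marcus.
Borda — scores: Carlos 343, Lena 224, Sofia 365, Priya 410, Marcus 408. Winner: Priya.
The two methods disagree.

no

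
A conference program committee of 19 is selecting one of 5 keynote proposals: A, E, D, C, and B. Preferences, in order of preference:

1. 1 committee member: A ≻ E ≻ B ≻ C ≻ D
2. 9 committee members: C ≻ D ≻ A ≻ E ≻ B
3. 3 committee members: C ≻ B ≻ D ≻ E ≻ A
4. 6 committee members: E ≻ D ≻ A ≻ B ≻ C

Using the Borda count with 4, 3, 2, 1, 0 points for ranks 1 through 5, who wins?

D

A: 1·4 + 9·2 + 3·0 + 6·2 = 34
E: 1·3 + 9·1 + 3·1 + 6·4 = 39
D: 1·0 + 9·3 + 3·2 + 6·3 = 51
C: 1·1 + 9·4 + 3·4 + 6·0 = 49
B: 1·2 + 9·0 + 3·3 + 6·1 = 17
D has the highest Borda score (51).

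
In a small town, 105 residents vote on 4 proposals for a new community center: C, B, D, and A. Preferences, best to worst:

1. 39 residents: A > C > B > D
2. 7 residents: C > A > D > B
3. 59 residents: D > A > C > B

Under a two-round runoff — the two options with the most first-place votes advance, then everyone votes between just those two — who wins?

D

Round 1 first-place votes: C 7, B 0, D 59, A 39.
D and A advance.
Runoff: D is preferred to A by 59 voters; A by 46.
D wins the runoff.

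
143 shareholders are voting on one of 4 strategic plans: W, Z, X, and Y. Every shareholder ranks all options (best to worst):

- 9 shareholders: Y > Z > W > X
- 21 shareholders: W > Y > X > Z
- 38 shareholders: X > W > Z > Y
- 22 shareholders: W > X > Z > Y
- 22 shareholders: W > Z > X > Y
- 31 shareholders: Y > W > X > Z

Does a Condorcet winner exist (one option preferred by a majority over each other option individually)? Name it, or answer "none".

W vs Z: 134–9 for W.
W vs X: 105–38 for W.
W vs Y: 103–40 for W.
W beats every other option head-to-head.

W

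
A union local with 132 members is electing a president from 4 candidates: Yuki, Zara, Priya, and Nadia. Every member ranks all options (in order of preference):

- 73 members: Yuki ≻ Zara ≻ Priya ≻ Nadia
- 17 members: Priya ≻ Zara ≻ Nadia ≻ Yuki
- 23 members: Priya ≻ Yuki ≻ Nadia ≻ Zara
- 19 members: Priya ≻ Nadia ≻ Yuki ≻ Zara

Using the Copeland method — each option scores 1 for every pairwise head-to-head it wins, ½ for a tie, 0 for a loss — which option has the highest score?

Yuki

Yuki: beats Zara, Priya, and Nadia → score 3.
Zara: beats Priya and Nadia; loses to Yuki → score 2.
Priya: beats Nadia; loses to Yuki and Zara → score 1.
Nadia: loses to Yuki, Zara, and Priya → score 0.
Yuki has the best pairwise record.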